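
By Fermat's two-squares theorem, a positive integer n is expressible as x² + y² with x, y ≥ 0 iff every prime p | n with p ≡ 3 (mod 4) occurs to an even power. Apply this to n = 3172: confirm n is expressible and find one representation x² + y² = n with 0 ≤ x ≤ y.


Step 1: Factor n = 3172 = 2^2 · 13 · 61.
Step 2: Check the mod-4 condition on each prime factor: 2 = 2 (special); 13 ≡ 1 (mod 4), exponent 1; 61 ≡ 1 (mod 4), exponent 1.
All primes ≡ 3 (mod 4) appear to even exponent (or don't appear), so by the two-squares theorem n IS expressible as a sum of two squares.
Step 3: Build a representation. Group n = k² · m with k = 2 and m = 13 · 61 = 793 (a product of primes ≡ 1 (mod 4)); a representation of m scales to one of n via (k·x)² + (k·y)² = k²(x² + y²). Each prime p ≡ 1 (mod 4) is itself a sum of two squares; find a² by testing p − a² for a perfect square:
  13: 13 − 1² = 12, 13 − 2² = 9 = 3² ⇒ 13 = 2² + 3².
  61: 61 − 1² = 60, 61 − 2² = 57, 61 − 3² = 52, 61 − 4² = 45, 61 − 5² = 36 = 6² ⇒ 61 = 5² + 6².
  Combine using the Brahmagupta–Fibonacci identity (a² + b²)(c² + d²) = (ac − bd)² + (ad + bc)² = (ac + bd)² + (ad − bc)²:
  13 · 61 = 793: from (2² + 3²)(5² + 6²), take (2·5 − 3·6, 2·6 + 3·5) = (10 − 18, 12 + 15) = (-8, 27); dropping signs (only squares matter) gives (8, 27); check 8² + 27² = 64 + 729 = 793 ✓.
  Scale by k = 2: (2·8, 2·27) = (16, 54).
Step 4: Order so x ≤ y and verify: 16² + 54² = 256 + 2916 = 3172 = n. ✓

n = 3172 = 16² + 54² (one valid representation with x ≤ y).


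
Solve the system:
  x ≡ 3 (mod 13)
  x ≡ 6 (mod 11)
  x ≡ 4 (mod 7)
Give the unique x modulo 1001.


Moduli 13, 11, 7 are pairwise coprime; by CRT there is a unique solution modulo M = 13 · 11 · 7 = 1001.
Solve pairwise, accumulating the modulus:
  Start with x ≡ 3 (mod 13).
  Combine with x ≡ 6 (mod 11): since gcd(13, 11) = 1, we get a unique residue mod 143.
    Write x = 3 + 13·t and substitute into x ≡ 6 (mod 11): 13·t ≡ 6 − 3 = 3 (mod 11).
    Reduce coefficients mod 11: 2·t ≡ 3 (mod 11).
    The inverse of 2 mod 11 is 6 (since 2·6 = 12 = 1·11 + 1), so t ≡ 6·3 = 18 ≡ 7 (mod 11).
    Then x = 3 + 13·7 = 94, valid modulo lcm(13, 11) = 143: x ≡ 94 (mod 143).
  Combine with x ≡ 4 (mod 7): since gcd(143, 7) = 1, we get a unique residue mod 1001.
    Write x = 94 + 143·t and substitute into x ≡ 4 (mod 7): 143·t ≡ 4 − 94 = -90 (mod 7).
    Reduce coefficients mod 7: 3·t ≡ 1 (mod 7).
    The inverse of 3 mod 7 is 5 (since 3·5 = 15 = 2·7 + 1), so t ≡ 5·1 = 5 ≡ 5 (mod 7).
    Then x = 94 + 143·5 = 809, valid modulo lcm(143, 7) = 1001: x ≡ 809 (mod 1001).
Verify: 809 mod 13 = 3 ✓, 809 mod 11 = 6 ✓, 809 mod 7 = 4 ✓.

x ≡ 809 (mod 1001).


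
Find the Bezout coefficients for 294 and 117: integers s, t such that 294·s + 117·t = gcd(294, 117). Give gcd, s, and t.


Euclidean algorithm on (294, 117) — divide until remainder is 0:
  294 = 2 · 117 + 60
  117 = 1 · 60 + 57
  60 = 1 · 57 + 3
  57 = 19 · 3 + 0
gcd(294, 117) = 3.
Track Bezout coefficients alongside the remainders: start with r₀ = 294 = a·1 + b·0 (s = 1, t = 0) and r₁ = 117 = a·0 + b·1 (s = 0, t = 1); each new remainder r_{k+1} = r_{k-1} − q_k·r_k inherits s_{k+1} = s_{k-1} − q_k·s_k, t_{k+1} = t_{k-1} − q_k·t_k, so r_k = a·s_k + b·t_k at every step:
  q = 2: r = 60, s = 1 − 2·0 = 1, t = 0 − 2·1 = -2  (check: 294·1 + 117·(-2) = 60)
  q = 1: r = 57, s = 0 − 1·1 = -1, t = 1 − 1·(-2) = 3  (check: 294·(-1) + 117·3 = 57)
  q = 1: r = 3, s = 1 − 1·(-1) = 2, t = -2 − 1·3 = -5  (check: 294·2 + 117·(-5) = 3)
The row with r = 3 (the gcd) gives the Bezout coefficients s = 2, t = -5.
Result: 294 · (2) + 117 · (-5) = 3.

gcd(294, 117) = 3; s = 2, t = -5 (check: 294·2 + 117·(-5) = 3).


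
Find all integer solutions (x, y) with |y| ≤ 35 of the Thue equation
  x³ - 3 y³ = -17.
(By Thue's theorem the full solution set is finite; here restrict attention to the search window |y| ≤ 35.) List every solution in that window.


The equation is x³ - 3y³ = -17. For fixed y, x³ = 3·y³ − 17, so a solution requires the RHS to be a perfect cube.
Strategy: iterate y from -35 to 35, compute RHS = 3·y³ − 17, and check whether it is a (positive or negative) perfect cube.
Check small values of y:
  y = 0: RHS = -17 is not a perfect cube.
  y = 1: RHS = -14 is not a perfect cube.
  y = -1: RHS = -20 is not a perfect cube.
  y = 2: RHS = 7 is not a perfect cube.
  y = -2: RHS = -41 is not a perfect cube.
  y = 3: RHS = 64 = (4)³ ⇒ x = 4 works.
  y = -3: RHS = -98 is not a perfect cube.
Continuing the search up to |y| = 35 finds no further solutions beyond those listed.
Collected solutions: (4, 3).

Solutions (with |y| ≤ 35): (4, 3).


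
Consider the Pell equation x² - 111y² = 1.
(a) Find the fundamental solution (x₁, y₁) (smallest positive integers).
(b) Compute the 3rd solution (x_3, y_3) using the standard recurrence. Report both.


Step 1: Find the fundamental solution (x₁, y₁) of x² - 111y² = 1.
  Expand √111 as a continued fraction. a₀ = ⌊√111⌋ = 10; iterate m_{k+1} = d_k·a_k − m_k, d_{k+1} = (111 − m_{k+1}²)/d_k, a_{k+1} = ⌊(a₀ + m_{k+1})/d_{k+1}⌋ (starting m₀ = 0, d₀ = 1), with convergents p_k = a_k·p_{k-1} + p_{k-2}, q_k = a_k·q_{k-1} + q_{k-2} (p₋₁ = 1, q₋₁ = 0):
  k = 0: a₀ = 10; p₀/q₀ = 10/1; p₀² − 111·q₀² = 100 − 111 = -11.
  k = 1: m = 10, d = 11, a = ⌊(10 + 10)/11⌋ = 1; p/q = (1·10 + 1)/(1·1 + 0) = 11/1; p² − 111·q² = 121 − 111 = 10.
  k = 2: m = 1, d = 10, a = ⌊(10 + 1)/10⌋ = 1; p/q = (1·11 + 10)/(1·1 + 1) = 21/2; p² − 111·q² = 441 − 444 = -3.
  k = 3: m = 9, d = 3, a = ⌊(10 + 9)/3⌋ = 6; p/q = (6·21 + 11)/(6·2 + 1) = 137/13; p² − 111·q² = 18769 − 18759 = 10.
  k = 4: m = 9, d = 10, a = ⌊(10 + 9)/10⌋ = 1; p/q = (1·137 + 21)/(1·13 + 2) = 158/15; p² − 111·q² = 24964 − 24975 = -11.
  k = 5: m = 1, d = 11, a = ⌊(10 + 1)/11⌋ = 1; p/q = (1·158 + 137)/(1·15 + 13) = 295/28; p² − 111·q² = 87025 − 87024 = 1.
  The first convergent with p² − 111·q² = 1 gives the fundamental solution (x₁, y₁) = (295, 28).
Step 2: Apply the recurrence (x_{n+1}, y_{n+1}) = (x₁x_n + 111y₁y_n, x₁y_n + y₁x_n) repeatedly.
  From (x_1, y_1) = (295, 28): x_2 = 295·295 + 111·28·28 = 174049; y_2 = 295·28 + 28·295 = 16520.
  From (x_2, y_2) = (174049, 16520): x_3 = 295·174049 + 111·28·16520 = 102688615; y_3 = 295·16520 + 28·174049 = 9746772.
Step 3: Verify x_3² - 111·y_3² = 10544951650618225 - 10544951650618224 = 1 (should be 1). ✓

(x_1, y_1) = (295, 28); (x_3, y_3) = (102688615, 9746772).


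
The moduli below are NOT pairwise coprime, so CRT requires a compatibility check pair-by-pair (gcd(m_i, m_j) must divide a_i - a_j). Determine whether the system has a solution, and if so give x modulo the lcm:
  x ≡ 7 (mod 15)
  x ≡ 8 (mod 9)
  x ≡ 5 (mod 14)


Moduli 15, 9, 14 are not pairwise coprime, so CRT works modulo lcm(m_i) when all pairwise compatibility conditions hold.
Pairwise compatibility: gcd(m_i, m_j) must divide a_i - a_j for every pair.
Merge one congruence at a time:
  Start: x ≡ 7 (mod 15).
  Combine with x ≡ 8 (mod 9): gcd(15, 9) = 3, and 8 - 7 = 1 is NOT divisible by 3.
    ⇒ system is inconsistent (no integer solution).

No solution (the system is inconsistent).


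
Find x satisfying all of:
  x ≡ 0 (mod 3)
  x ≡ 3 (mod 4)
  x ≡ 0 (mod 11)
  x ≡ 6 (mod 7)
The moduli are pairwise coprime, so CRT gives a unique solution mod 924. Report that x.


Product of moduli M = 3 · 4 · 11 · 7 = 924.
Merge one congruence at a time:
  Start: x ≡ 0 (mod 3).
  Combine with x ≡ 3 (mod 4); new modulus lcm = 12.
    Write x = 0 + 3·t and substitute into x ≡ 3 (mod 4): 3·t ≡ 3 − 0 = 3 (mod 4).
    The inverse of 3 mod 4 is 3 (since 3·3 = 9 = 2·4 + 1), so t ≡ 3·3 = 9 ≡ 1 (mod 4).
    Then x = 0 + 3·1 = 3, valid modulo lcm(3, 4) = 12: x ≡ 3 (mod 12).
  Combine with x ≡ 0 (mod 11); new modulus lcm = 132.
    Write x = 3 + 12·t and substitute into x ≡ 0 (mod 11): 12·t ≡ 0 − 3 = -3 (mod 11).
    Reduce coefficients mod 11: 1·t ≡ 8 (mod 11).
    So t ≡ 8 (mod 11).
    Then x = 3 + 12·8 = 99, valid modulo lcm(12, 11) = 132: x ≡ 99 (mod 132).
  Combine with x ≡ 6 (mod 7); new modulus lcm = 924.
    Write x = 99 + 132·t and substitute into x ≡ 6 (mod 7): 132·t ≡ 6 − 99 = -93 (mod 7).
    Reduce coefficients mod 7: 6·t ≡ 5 (mod 7).
    The inverse of 6 mod 7 is 6 (since 6·6 = 36 = 5·7 + 1), so t ≡ 6·5 = 30 ≡ 2 (mod 7).
    Then x = 99 + 132·2 = 363, valid modulo lcm(132, 7) = 924: x ≡ 363 (mod 924).
Verify against each original: 363 mod 3 = 0, 363 mod 4 = 3, 363 mod 11 = 0, 363 mod 7 = 6.

x ≡ 363 (mod 924).


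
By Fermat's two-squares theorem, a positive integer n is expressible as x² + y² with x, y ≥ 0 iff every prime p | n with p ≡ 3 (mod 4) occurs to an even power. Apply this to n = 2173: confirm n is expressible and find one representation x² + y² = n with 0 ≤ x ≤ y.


Step 1: Factor n = 2173 = 41 · 53.
Step 2: Check the mod-4 condition on each prime factor: 41 ≡ 1 (mod 4), exponent 1; 53 ≡ 1 (mod 4), exponent 1.
All primes ≡ 3 (mod 4) appear to even exponent (or don't appear), so by the two-squares theorem n IS expressible as a sum of two squares.
Step 3: Build a representation. Here n = 41 · 53 is a product of primes ≡ 1 (mod 4). Each prime p ≡ 1 (mod 4) is itself a sum of two squares; find a² by testing p − a² for a perfect square:
  41: 41 − 1² = 40, 41 − 2² = 37, 41 − 3² = 32, 41 − 4² = 25 = 5² ⇒ 41 = 4² + 5².
  53: 53 − 1² = 52, 53 − 2² = 49 = 7² ⇒ 53 = 2² + 7².
  Combine using the Brahmagupta–Fibonacci identity (a² + b²)(c² + d²) = (ac − bd)² + (ad + bc)² = (ac + bd)² + (ad − bc)²:
  41 · 53 = 2173: from (4² + 5²)(2² + 7²), take (4·2 − 5·7, 4·7 + 5·2) = (8 − 35, 28 + 10) = (-27, 38); dropping signs (only squares matter) gives (27, 38); check 27² + 38² = 729 + 1444 = 2173 ✓.
Step 4: Order so x ≤ y and verify: 27² + 38² = 729 + 1444 = 2173 = n. ✓

n = 2173 = 27² + 38² (one valid representation with x ≤ y).


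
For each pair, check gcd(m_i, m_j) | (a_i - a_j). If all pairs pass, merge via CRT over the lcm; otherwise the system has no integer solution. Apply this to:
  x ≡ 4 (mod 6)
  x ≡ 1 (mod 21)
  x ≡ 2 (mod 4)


Moduli 6, 21, 4 are not pairwise coprime, so CRT works modulo lcm(m_i) when all pairwise compatibility conditions hold.
Pairwise compatibility: gcd(m_i, m_j) must divide a_i - a_j for every pair.
Merge one congruence at a time:
  Start: x ≡ 4 (mod 6).
  Combine with x ≡ 1 (mod 21): gcd(6, 21) = 3; 1 - 4 = -3, which IS divisible by 3, so compatible.
    Write x = 4 + 6·t and substitute into x ≡ 1 (mod 21): 6·t ≡ 1 − 4 = -3 (mod 21).
    Divide the congruence (and modulus) by g = 3: 2·t ≡ -1 (mod 7).
    Reduce coefficients mod 7: 2·t ≡ 6 (mod 7).
    The inverse of 2 mod 7 is 4 (since 2·4 = 8 = 1·7 + 1), so t ≡ 4·6 = 24 ≡ 3 (mod 7).
    Then x = 4 + 6·3 = 22, valid modulo lcm(6, 21) = 42: x ≡ 22 (mod 42).
  Combine with x ≡ 2 (mod 4): gcd(42, 4) = 2; 2 - 22 = -20, which IS divisible by 2, so compatible.
    Write x = 22 + 42·t and substitute into x ≡ 2 (mod 4): 42·t ≡ 2 − 22 = -20 (mod 4).
    Divide the congruence (and modulus) by g = 2: 21·t ≡ -10 (mod 2).
    Reduce coefficients mod 2: 1·t ≡ 0 (mod 2).
    So t ≡ 0 (mod 2).
    Then x = 22 + 42·0 = 22, valid modulo lcm(42, 4) = 84: x ≡ 22 (mod 84).
Verify: 22 mod 6 = 4, 22 mod 21 = 1, 22 mod 4 = 2.

x ≡ 22 (mod 84).


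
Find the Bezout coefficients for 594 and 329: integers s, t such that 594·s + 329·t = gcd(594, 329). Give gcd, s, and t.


Euclidean algorithm on (594, 329) — divide until remainder is 0:
  594 = 1 · 329 + 265
  329 = 1 · 265 + 64
  265 = 4 · 64 + 9
  64 = 7 · 9 + 1
  9 = 9 · 1 + 0
gcd(594, 329) = 1.
Track Bezout coefficients alongside the remainders: start with r₀ = 594 = a·1 + b·0 (s = 1, t = 0) and r₁ = 329 = a·0 + b·1 (s = 0, t = 1); each new remainder r_{k+1} = r_{k-1} − q_k·r_k inherits s_{k+1} = s_{k-1} − q_k·s_k, t_{k+1} = t_{k-1} − q_k·t_k, so r_k = a·s_k + b·t_k at every step:
  q = 1: r = 265, s = 1 − 1·0 = 1, t = 0 − 1·1 = -1  (check: 594·1 + 329·(-1) = 265)
  q = 1: r = 64, s = 0 − 1·1 = -1, t = 1 − 1·(-1) = 2  (check: 594·(-1) + 329·2 = 64)
  q = 4: r = 9, s = 1 − 4·(-1) = 5, t = -1 − 4·2 = -9  (check: 594·5 + 329·(-9) = 9)
  q = 7: r = 1, s = -1 − 7·5 = -36, t = 2 − 7·(-9) = 65  (check: 594·(-36) + 329·65 = 1)
The row with r = 1 (the gcd) gives the Bezout coefficients s = -36, t = 65.
Result: 594 · (-36) + 329 · (65) = 1.

gcd(594, 329) = 1; s = -36, t = 65 (check: 594·(-36) + 329·65 = 1).


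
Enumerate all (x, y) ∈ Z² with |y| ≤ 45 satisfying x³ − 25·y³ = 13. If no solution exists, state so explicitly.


The equation is x³ - 25y³ = 13. For fixed y, x³ = 25·y³ + 13, so a solution requires the RHS to be a perfect cube.
Strategy: iterate y from -45 to 45, compute RHS = 25·y³ + 13, and check whether it is a (positive or negative) perfect cube.
Check small values of y:
  y = 0: RHS = 13 is not a perfect cube.
  y = 1: RHS = 38 is not a perfect cube.
  y = -1: RHS = -12 is not a perfect cube.
  y = 2: RHS = 213 is not a perfect cube.
  y = -2: RHS = -187 is not a perfect cube.
  y = 3: RHS = 688 is not a perfect cube.
  y = -3: RHS = -662 is not a perfect cube.
Continuing the search up to |y| = 45 finds no solutions either.
No (x, y) in the scanned range satisfies the equation.

No integer solutions with |y| ≤ 45.


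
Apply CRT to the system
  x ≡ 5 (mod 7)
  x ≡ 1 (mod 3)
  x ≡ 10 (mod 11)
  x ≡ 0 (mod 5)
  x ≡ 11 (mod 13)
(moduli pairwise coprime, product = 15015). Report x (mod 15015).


Product of moduli M = 7 · 3 · 11 · 5 · 13 = 15015.
Merge one congruence at a time:
  Start: x ≡ 5 (mod 7).
  Combine with x ≡ 1 (mod 3); new modulus lcm = 21.
    Write x = 5 + 7·t and substitute into x ≡ 1 (mod 3): 7·t ≡ 1 − 5 = -4 (mod 3).
    Reduce coefficients mod 3: 1·t ≡ 2 (mod 3).
    So t ≡ 2 (mod 3).
    Then x = 5 + 7·2 = 19, valid modulo lcm(7, 3) = 21: x ≡ 19 (mod 21).
  Combine with x ≡ 10 (mod 11); new modulus lcm = 231.
    Write x = 19 + 21·t and substitute into x ≡ 10 (mod 11): 21·t ≡ 10 − 19 = -9 (mod 11).
    Reduce coefficients mod 11: 10·t ≡ 2 (mod 11).
    The inverse of 10 mod 11 is 10 (since 10·10 = 100 = 9·11 + 1), so t ≡ 10·2 = 20 ≡ 9 (mod 11).
    Then x = 19 + 21·9 = 208, valid modulo lcm(21, 11) = 231: x ≡ 208 (mod 231).
  Combine with x ≡ 0 (mod 5); new modulus lcm = 1155.
    Write x = 208 + 231·t and substitute into x ≡ 0 (mod 5): 231·t ≡ 0 − 208 = -208 (mod 5).
    Reduce coefficients mod 5: 1·t ≡ 2 (mod 5).
    So t ≡ 2 (mod 5).
    Then x = 208 + 231·2 = 670, valid modulo lcm(231, 5) = 1155: x ≡ 670 (mod 1155).
  Combine with x ≡ 11 (mod 13); new modulus lcm = 15015.
    Write x = 670 + 1155·t and substitute into x ≡ 11 (mod 13): 1155·t ≡ 11 − 670 = -659 (mod 13).
    Reduce coefficients mod 13: 11·t ≡ 4 (mod 13).
    The inverse of 11 mod 13 is 6 (since 11·6 = 66 = 5·13 + 1), so t ≡ 6·4 = 24 ≡ 11 (mod 13).
    Then x = 670 + 1155·11 = 13375, valid modulo lcm(1155, 13) = 15015: x ≡ 13375 (mod 15015).
Verify against each original: 13375 mod 7 = 5, 13375 mod 3 = 1, 13375 mod 11 = 10, 13375 mod 5 = 0, 13375 mod 13 = 11.

x ≡ 13375 (mod 15015).


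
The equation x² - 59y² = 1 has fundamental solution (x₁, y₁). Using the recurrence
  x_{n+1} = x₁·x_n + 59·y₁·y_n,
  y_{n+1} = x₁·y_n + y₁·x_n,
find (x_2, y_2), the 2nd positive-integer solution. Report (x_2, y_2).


Step 1: Find the fundamental solution (x₁, y₁) of x² - 59y² = 1.
  Expand √59 as a continued fraction. a₀ = ⌊√59⌋ = 7; iterate m_{k+1} = d_k·a_k − m_k, d_{k+1} = (59 − m_{k+1}²)/d_k, a_{k+1} = ⌊(a₀ + m_{k+1})/d_{k+1}⌋ (starting m₀ = 0, d₀ = 1), with convergents p_k = a_k·p_{k-1} + p_{k-2}, q_k = a_k·q_{k-1} + q_{k-2} (p₋₁ = 1, q₋₁ = 0):
  k = 0: a₀ = 7; p₀/q₀ = 7/1; p₀² − 59·q₀² = 49 − 59 = -10.
  k = 1: m = 7, d = 10, a = ⌊(7 + 7)/10⌋ = 1; p/q = (1·7 + 1)/(1·1 + 0) = 8/1; p² − 59·q² = 64 − 59 = 5.
  k = 2: m = 3, d = 5, a = ⌊(7 + 3)/5⌋ = 2; p/q = (2·8 + 7)/(2·1 + 1) = 23/3; p² − 59·q² = 529 − 531 = -2.
  k = 3: m = 7, d = 2, a = ⌊(7 + 7)/2⌋ = 7; p/q = (7·23 + 8)/(7·3 + 1) = 169/22; p² − 59·q² = 28561 − 28556 = 5.
  k = 4: m = 7, d = 5, a = ⌊(7 + 7)/5⌋ = 2; p/q = (2·169 + 23)/(2·22 + 3) = 361/47; p² − 59·q² = 130321 − 130331 = -10.
  k = 5: m = 3, d = 10, a = ⌊(7 + 3)/10⌋ = 1; p/q = (1·361 + 169)/(1·47 + 22) = 530/69; p² − 59·q² = 280900 − 280899 = 1.
  The first convergent with p² − 59·q² = 1 gives the fundamental solution (x₁, y₁) = (530, 69).
Step 2: Apply the recurrence (x_{n+1}, y_{n+1}) = (x₁x_n + 59y₁y_n, x₁y_n + y₁x_n) repeatedly.
  From (x_1, y_1) = (530, 69): x_2 = 530·530 + 59·69·69 = 561799; y_2 = 530·69 + 69·530 = 73140.
Step 3: Verify x_2² - 59·y_2² = 315618116401 - 315618116400 = 1 (should be 1). ✓

(x_1, y_1) = (530, 69); (x_2, y_2) = (561799, 73140).


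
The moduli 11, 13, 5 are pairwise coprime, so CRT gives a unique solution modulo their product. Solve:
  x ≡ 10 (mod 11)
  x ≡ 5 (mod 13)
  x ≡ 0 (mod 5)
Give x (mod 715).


Moduli 11, 13, 5 are pairwise coprime; by CRT there is a unique solution modulo M = 11 · 13 · 5 = 715.
Solve pairwise, accumulating the modulus:
  Start with x ≡ 10 (mod 11).
  Combine with x ≡ 5 (mod 13): since gcd(11, 13) = 1, we get a unique residue mod 143.
    Write x = 10 + 11·t and substitute into x ≡ 5 (mod 13): 11·t ≡ 5 − 10 = -5 (mod 13).
    Reduce coefficients mod 13: 11·t ≡ 8 (mod 13).
    The inverse of 11 mod 13 is 6 (since 11·6 = 66 = 5·13 + 1), so t ≡ 6·8 = 48 ≡ 9 (mod 13).
    Then x = 10 + 11·9 = 109, valid modulo lcm(11, 13) = 143: x ≡ 109 (mod 143).
  Combine with x ≡ 0 (mod 5): since gcd(143, 5) = 1, we get a unique residue mod 715.
    Write x = 109 + 143·t and substitute into x ≡ 0 (mod 5): 143·t ≡ 0 − 109 = -109 (mod 5).
    Reduce coefficients mod 5: 3·t ≡ 1 (mod 5).
    The inverse of 3 mod 5 is 2 (since 3·2 = 6 = 1·5 + 1), so t ≡ 2·1 = 2 ≡ 2 (mod 5).
    Then x = 109 + 143·2 = 395, valid modulo lcm(143, 5) = 715: x ≡ 395 (mod 715).
Verify: 395 mod 11 = 10 ✓, 395 mod 13 = 5 ✓, 395 mod 5 = 0 ✓.

x ≡ 395 (mod 715).


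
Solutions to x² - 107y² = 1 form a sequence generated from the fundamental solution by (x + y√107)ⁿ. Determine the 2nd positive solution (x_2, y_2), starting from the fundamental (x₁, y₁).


Step 1: Find the fundamental solution (x₁, y₁) of x² - 107y² = 1.
  Expand √107 as a continued fraction. a₀ = ⌊√107⌋ = 10; iterate m_{k+1} = d_k·a_k − m_k, d_{k+1} = (107 − m_{k+1}²)/d_k, a_{k+1} = ⌊(a₀ + m_{k+1})/d_{k+1}⌋ (starting m₀ = 0, d₀ = 1), with convergents p_k = a_k·p_{k-1} + p_{k-2}, q_k = a_k·q_{k-1} + q_{k-2} (p₋₁ = 1, q₋₁ = 0):
  k = 0: a₀ = 10; p₀/q₀ = 10/1; p₀² − 107·q₀² = 100 − 107 = -7.
  k = 1: m = 10, d = 7, a = ⌊(10 + 10)/7⌋ = 2; p/q = (2·10 + 1)/(2·1 + 0) = 21/2; p² − 107·q² = 441 − 428 = 13.
  k = 2: m = 4, d = 13, a = ⌊(10 + 4)/13⌋ = 1; p/q = (1·21 + 10)/(1·2 + 1) = 31/3; p² − 107·q² = 961 − 963 = -2.
  k = 3: m = 9, d = 2, a = ⌊(10 + 9)/2⌋ = 9; p/q = (9·31 + 21)/(9·3 + 2) = 300/29; p² − 107·q² = 90000 − 89987 = 13.
  k = 4: m = 9, d = 13, a = ⌊(10 + 9)/13⌋ = 1; p/q = (1·300 + 31)/(1·29 + 3) = 331/32; p² − 107·q² = 109561 − 109568 = -7.
  k = 5: m = 4, d = 7, a = ⌊(10 + 4)/7⌋ = 2; p/q = (2·331 + 300)/(2·32 + 29) = 962/93; p² − 107·q² = 925444 − 925443 = 1.
  The first convergent with p² − 107·q² = 1 gives the fundamental solution (x₁, y₁) = (962, 93).
Step 2: Apply the recurrence (x_{n+1}, y_{n+1}) = (x₁x_n + 107y₁y_n, x₁y_n + y₁x_n) repeatedly.
  From (x_1, y_1) = (962, 93): x_2 = 962·962 + 107·93·93 = 1850887; y_2 = 962·93 + 93·962 = 178932.
Step 3: Verify x_2² - 107·y_2² = 3425782686769 - 3425782686768 = 1 (should be 1). ✓

(x_1, y_1) = (962, 93); (x_2, y_2) = (1850887, 178932).


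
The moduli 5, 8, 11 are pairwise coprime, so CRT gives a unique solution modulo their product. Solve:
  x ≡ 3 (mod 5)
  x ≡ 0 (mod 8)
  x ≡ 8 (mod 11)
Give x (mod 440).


Moduli 5, 8, 11 are pairwise coprime; by CRT there is a unique solution modulo M = 5 · 8 · 11 = 440.
Solve pairwise, accumulating the modulus:
  Start with x ≡ 3 (mod 5).
  Combine with x ≡ 0 (mod 8): since gcd(5, 8) = 1, we get a unique residue mod 40.
    Write x = 3 + 5·t and substitute into x ≡ 0 (mod 8): 5·t ≡ 0 − 3 = -3 (mod 8).
    Reduce coefficients mod 8: 5·t ≡ 5 (mod 8).
    The inverse of 5 mod 8 is 5 (since 5·5 = 25 = 3·8 + 1), so t ≡ 5·5 = 25 ≡ 1 (mod 8).
    Then x = 3 + 5·1 = 8, valid modulo lcm(5, 8) = 40: x ≡ 8 (mod 40).
  Combine with x ≡ 8 (mod 11): since gcd(40, 11) = 1, we get a unique residue mod 440.
    Write x = 8 + 40·t and substitute into x ≡ 8 (mod 11): 40·t ≡ 8 − 8 = 0 (mod 11).
    Reduce coefficients mod 11: 7·t ≡ 0 (mod 11).
    The inverse of 7 mod 11 is 8 (since 7·8 = 56 = 5·11 + 1), so t ≡ 8·0 = 0 ≡ 0 (mod 11).
    Then x = 8 + 40·0 = 8, valid modulo lcm(40, 11) = 440: x ≡ 8 (mod 440).
Verify: 8 mod 5 = 3 ✓, 8 mod 8 = 0 ✓, 8 mod 11 = 8 ✓.

x ≡ 8 (mod 440).


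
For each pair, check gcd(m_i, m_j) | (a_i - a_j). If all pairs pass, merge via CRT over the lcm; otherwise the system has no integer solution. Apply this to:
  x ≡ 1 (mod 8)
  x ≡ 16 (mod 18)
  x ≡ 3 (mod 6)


Moduli 8, 18, 6 are not pairwise coprime, so CRT works modulo lcm(m_i) when all pairwise compatibility conditions hold.
Pairwise compatibility: gcd(m_i, m_j) must divide a_i - a_j for every pair.
Merge one congruence at a time:
  Start: x ≡ 1 (mod 8).
  Combine with x ≡ 16 (mod 18): gcd(8, 18) = 2, and 16 - 1 = 15 is NOT divisible by 2.
    ⇒ system is inconsistent (no integer solution).

No solution (the system is inconsistent).


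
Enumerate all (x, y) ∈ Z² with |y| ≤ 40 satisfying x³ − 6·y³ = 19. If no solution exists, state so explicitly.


The equation is x³ - 6y³ = 19. For fixed y, x³ = 6·y³ + 19, so a solution requires the RHS to be a perfect cube.
Strategy: iterate y from -40 to 40, compute RHS = 6·y³ + 19, and check whether it is a (positive or negative) perfect cube.
Check small values of y:
  y = 0: RHS = 19 is not a perfect cube.
  y = 1: RHS = 25 is not a perfect cube.
  y = -1: RHS = 13 is not a perfect cube.
  y = 2: RHS = 67 is not a perfect cube.
  y = -2: RHS = -29 is not a perfect cube.
  y = 3: RHS = 181 is not a perfect cube.
  y = -3: RHS = -143 is not a perfect cube.
Continuing the search up to |y| = 40 finds no solutions either.
No (x, y) in the scanned range satisfies the equation.

No integer solutions with |y| ≤ 40.


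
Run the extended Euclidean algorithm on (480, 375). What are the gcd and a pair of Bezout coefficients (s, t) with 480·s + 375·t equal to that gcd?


Euclidean algorithm on (480, 375) — divide until remainder is 0:
  480 = 1 · 375 + 105
  375 = 3 · 105 + 60
  105 = 1 · 60 + 45
  60 = 1 · 45 + 15
  45 = 3 · 15 + 0
gcd(480, 375) = 15.
Track Bezout coefficients alongside the remainders: start with r₀ = 480 = a·1 + b·0 (s = 1, t = 0) and r₁ = 375 = a·0 + b·1 (s = 0, t = 1); each new remainder r_{k+1} = r_{k-1} − q_k·r_k inherits s_{k+1} = s_{k-1} − q_k·s_k, t_{k+1} = t_{k-1} − q_k·t_k, so r_k = a·s_k + b·t_k at every step:
  q = 1: r = 105, s = 1 − 1·0 = 1, t = 0 − 1·1 = -1  (check: 480·1 + 375·(-1) = 105)
  q = 3: r = 60, s = 0 − 3·1 = -3, t = 1 − 3·(-1) = 4  (check: 480·(-3) + 375·4 = 60)
  q = 1: r = 45, s = 1 − 1·(-3) = 4, t = -1 − 1·4 = -5  (check: 480·4 + 375·(-5) = 45)
  q = 1: r = 15, s = -3 − 1·4 = -7, t = 4 − 1·(-5) = 9  (check: 480·(-7) + 375·9 = 15)
The row with r = 15 (the gcd) gives the Bezout coefficients s = -7, t = 9.
Result: 480 · (-7) + 375 · (9) = 15.

gcd(480, 375) = 15; s = -7, t = 9 (check: 480·(-7) + 375·9 = 15).


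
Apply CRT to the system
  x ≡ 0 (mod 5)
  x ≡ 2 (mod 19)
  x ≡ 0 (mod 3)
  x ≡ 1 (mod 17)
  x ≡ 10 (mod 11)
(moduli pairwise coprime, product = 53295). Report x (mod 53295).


Product of moduli M = 5 · 19 · 3 · 17 · 11 = 53295.
Merge one congruence at a time:
  Start: x ≡ 0 (mod 5).
  Combine with x ≡ 2 (mod 19); new modulus lcm = 95.
    Write x = 0 + 5·t and substitute into x ≡ 2 (mod 19): 5·t ≡ 2 − 0 = 2 (mod 19).
    The inverse of 5 mod 19 is 4 (since 5·4 = 20 = 1·19 + 1), so t ≡ 4·2 = 8 ≡ 8 (mod 19).
    Then x = 0 + 5·8 = 40, valid modulo lcm(5, 19) = 95: x ≡ 40 (mod 95).
  Combine with x ≡ 0 (mod 3); new modulus lcm = 285.
    Write x = 40 + 95·t and substitute into x ≡ 0 (mod 3): 95·t ≡ 0 − 40 = -40 (mod 3).
    Reduce coefficients mod 3: 2·t ≡ 2 (mod 3).
    The inverse of 2 mod 3 is 2 (since 2·2 = 4 = 1·3 + 1), so t ≡ 2·2 = 4 ≡ 1 (mod 3).
    Then x = 40 + 95·1 = 135, valid modulo lcm(95, 3) = 285: x ≡ 135 (mod 285).
  Combine with x ≡ 1 (mod 17); new modulus lcm = 4845.
    Write x = 135 + 285·t and substitute into x ≡ 1 (mod 17): 285·t ≡ 1 − 135 = -134 (mod 17).
    Reduce coefficients mod 17: 13·t ≡ 2 (mod 17).
    The inverse of 13 mod 17 is 4 (since 13·4 = 52 = 3·17 + 1), so t ≡ 4·2 = 8 ≡ 8 (mod 17).
    Then x = 135 + 285·8 = 2415, valid modulo lcm(285, 17) = 4845: x ≡ 2415 (mod 4845).
  Combine with x ≡ 10 (mod 11); new modulus lcm = 53295.
    Write x = 2415 + 4845·t and substitute into x ≡ 10 (mod 11): 4845·t ≡ 10 − 2415 = -2405 (mod 11).
    Reduce coefficients mod 11: 5·t ≡ 4 (mod 11).
    The inverse of 5 mod 11 is 9 (since 5·9 = 45 = 4·11 + 1), so t ≡ 9·4 = 36 ≡ 3 (mod 11).
    Then x = 2415 + 4845·3 = 16950, valid modulo lcm(4845, 11) = 53295: x ≡ 16950 (mod 53295).
Verify against each original: 16950 mod 5 = 0, 16950 mod 19 = 2, 16950 mod 3 = 0, 16950 mod 17 = 1, 16950 mod 11 = 10.

x ≡ 16950 (mod 53295).


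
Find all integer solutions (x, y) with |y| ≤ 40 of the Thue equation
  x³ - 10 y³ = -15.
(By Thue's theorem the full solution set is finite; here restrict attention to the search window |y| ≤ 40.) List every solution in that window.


The equation is x³ - 10y³ = -15. For fixed y, x³ = 10·y³ − 15, so a solution requires the RHS to be a perfect cube.
Strategy: iterate y from -40 to 40, compute RHS = 10·y³ − 15, and check whether it is a (positive or negative) perfect cube.
Check small values of y:
  y = 0: RHS = -15 is not a perfect cube.
  y = 1: RHS = -5 is not a perfect cube.
  y = -1: RHS = -25 is not a perfect cube.
  y = 2: RHS = 65 is not a perfect cube.
  y = -2: RHS = -95 is not a perfect cube.
  y = 3: RHS = 255 is not a perfect cube.
  y = -3: RHS = -285 is not a perfect cube.
Continuing the search up to |y| = 40 finds no solutions either.
No (x, y) in the scanned range satisfies the equation.

No integer solutions with |y| ≤ 40.


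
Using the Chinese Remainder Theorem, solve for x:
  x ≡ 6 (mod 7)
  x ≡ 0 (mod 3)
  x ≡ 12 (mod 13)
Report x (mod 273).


Moduli 7, 3, 13 are pairwise coprime; by CRT there is a unique solution modulo M = 7 · 3 · 13 = 273.
Solve pairwise, accumulating the modulus:
  Start with x ≡ 6 (mod 7).
  Combine with x ≡ 0 (mod 3): since gcd(7, 3) = 1, we get a unique residue mod 21.
    Write x = 6 + 7·t and substitute into x ≡ 0 (mod 3): 7·t ≡ 0 − 6 = -6 (mod 3).
    Reduce coefficients mod 3: 1·t ≡ 0 (mod 3).
    So t ≡ 0 (mod 3).
    Then x = 6 + 7·0 = 6, valid modulo lcm(7, 3) = 21: x ≡ 6 (mod 21).
  Combine with x ≡ 12 (mod 13): since gcd(21, 13) = 1, we get a unique residue mod 273.
    Write x = 6 + 21·t and substitute into x ≡ 12 (mod 13): 21·t ≡ 12 − 6 = 6 (mod 13).
    Reduce coefficients mod 13: 8·t ≡ 6 (mod 13).
    The inverse of 8 mod 13 is 5 (since 8·5 = 40 = 3·13 + 1), so t ≡ 5·6 = 30 ≡ 4 (mod 13).
    Then x = 6 + 21·4 = 90, valid modulo lcm(21, 13) = 273: x ≡ 90 (mod 273).
Verify: 90 mod 7 = 6 ✓, 90 mod 3 = 0 ✓, 90 mod 13 = 12 ✓.

x ≡ 90 (mod 273).


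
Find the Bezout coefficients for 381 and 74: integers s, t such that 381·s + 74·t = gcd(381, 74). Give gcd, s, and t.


Euclidean algorithm on (381, 74) — divide until remainder is 0:
  381 = 5 · 74 + 11
  74 = 6 · 11 + 8
  11 = 1 · 8 + 3
  8 = 2 · 3 + 2
  3 = 1 · 2 + 1
  2 = 2 · 1 + 0
gcd(381, 74) = 1.
Track Bezout coefficients alongside the remainders: start with r₀ = 381 = a·1 + b·0 (s = 1, t = 0) and r₁ = 74 = a·0 + b·1 (s = 0, t = 1); each new remainder r_{k+1} = r_{k-1} − q_k·r_k inherits s_{k+1} = s_{k-1} − q_k·s_k, t_{k+1} = t_{k-1} − q_k·t_k, so r_k = a·s_k + b·t_k at every step:
  q = 5: r = 11, s = 1 − 5·0 = 1, t = 0 − 5·1 = -5  (check: 381·1 + 74·(-5) = 11)
  q = 6: r = 8, s = 0 − 6·1 = -6, t = 1 − 6·(-5) = 31  (check: 381·(-6) + 74·31 = 8)
  q = 1: r = 3, s = 1 − 1·(-6) = 7, t = -5 − 1·31 = -36  (check: 381·7 + 74·(-36) = 3)
  q = 2: r = 2, s = -6 − 2·7 = -20, t = 31 − 2·(-36) = 103  (check: 381·(-20) + 74·103 = 2)
  q = 1: r = 1, s = 7 − 1·(-20) = 27, t = -36 − 1·103 = -139  (check: 381·27 + 74·(-139) = 1)
The row with r = 1 (the gcd) gives the Bezout coefficients s = 27, t = -139.
Result: 381 · (27) + 74 · (-139) = 1.

gcd(381, 74) = 1; s = 27, t = -139 (check: 381·27 + 74·(-139) = 1).


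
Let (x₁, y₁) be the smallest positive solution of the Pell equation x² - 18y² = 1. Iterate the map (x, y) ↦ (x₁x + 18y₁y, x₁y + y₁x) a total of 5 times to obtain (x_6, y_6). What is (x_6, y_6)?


Step 1: Find the fundamental solution (x₁, y₁) of x² - 18y² = 1.
  Expand √18 as a continued fraction. a₀ = ⌊√18⌋ = 4; iterate m_{k+1} = d_k·a_k − m_k, d_{k+1} = (18 − m_{k+1}²)/d_k, a_{k+1} = ⌊(a₀ + m_{k+1})/d_{k+1}⌋ (starting m₀ = 0, d₀ = 1), with convergents p_k = a_k·p_{k-1} + p_{k-2}, q_k = a_k·q_{k-1} + q_{k-2} (p₋₁ = 1, q₋₁ = 0):
  k = 0: a₀ = 4; p₀/q₀ = 4/1; p₀² − 18·q₀² = 16 − 18 = -2.
  k = 1: m = 4, d = 2, a = ⌊(4 + 4)/2⌋ = 4; p/q = (4·4 + 1)/(4·1 + 0) = 17/4; p² − 18·q² = 289 − 288 = 1.
  The first convergent with p² − 18·q² = 1 gives the fundamental solution (x₁, y₁) = (17, 4).
Step 2: Apply the recurrence (x_{n+1}, y_{n+1}) = (x₁x_n + 18y₁y_n, x₁y_n + y₁x_n) repeatedly.
  From (x_1, y_1) = (17, 4): x_2 = 17·17 + 18·4·4 = 577; y_2 = 17·4 + 4·17 = 136.
  From (x_2, y_2) = (577, 136): x_3 = 17·577 + 18·4·136 = 19601; y_3 = 17·136 + 4·577 = 4620.
  From (x_3, y_3) = (19601, 4620): x_4 = 17·19601 + 18·4·4620 = 665857; y_4 = 17·4620 + 4·19601 = 156944.
  From (x_4, y_4) = (665857, 156944): x_5 = 17·665857 + 18·4·156944 = 22619537; y_5 = 17·156944 + 4·665857 = 5331476.
  From (x_5, y_5) = (22619537, 5331476): x_6 = 17·22619537 + 18·4·5331476 = 768398401; y_6 = 17·5331476 + 4·22619537 = 181113240.
Step 3: Verify x_6² - 18·y_6² = 590436102659356801 - 590436102659356800 = 1 (should be 1). ✓

(x_1, y_1) = (17, 4); (x_6, y_6) = (768398401, 181113240).


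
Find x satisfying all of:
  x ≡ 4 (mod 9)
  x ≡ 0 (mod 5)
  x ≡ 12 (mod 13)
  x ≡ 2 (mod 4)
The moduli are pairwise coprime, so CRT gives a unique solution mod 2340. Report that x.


Product of moduli M = 9 · 5 · 13 · 4 = 2340.
Merge one congruence at a time:
  Start: x ≡ 4 (mod 9).
  Combine with x ≡ 0 (mod 5); new modulus lcm = 45.
    Write x = 4 + 9·t and substitute into x ≡ 0 (mod 5): 9·t ≡ 0 − 4 = -4 (mod 5).
    Reduce coefficients mod 5: 4·t ≡ 1 (mod 5).
    The inverse of 4 mod 5 is 4 (since 4·4 = 16 = 3·5 + 1), so t ≡ 4·1 = 4 ≡ 4 (mod 5).
    Then x = 4 + 9·4 = 40, valid modulo lcm(9, 5) = 45: x ≡ 40 (mod 45).
  Combine with x ≡ 12 (mod 13); new modulus lcm = 585.
    Write x = 40 + 45·t and substitute into x ≡ 12 (mod 13): 45·t ≡ 12 − 40 = -28 (mod 13).
    Reduce coefficients mod 13: 6·t ≡ 11 (mod 13).
    The inverse of 6 mod 13 is 11 (since 6·11 = 66 = 5·13 + 1), so t ≡ 11·11 = 121 ≡ 4 (mod 13).
    Then x = 40 + 45·4 = 220, valid modulo lcm(45, 13) = 585: x ≡ 220 (mod 585).
  Combine with x ≡ 2 (mod 4); new modulus lcm = 2340.
    Write x = 220 + 585·t and substitute into x ≡ 2 (mod 4): 585·t ≡ 2 − 220 = -218 (mod 4).
    Reduce coefficients mod 4: 1·t ≡ 2 (mod 4).
    So t ≡ 2 (mod 4).
    Then x = 220 + 585·2 = 1390, valid modulo lcm(585, 4) = 2340: x ≡ 1390 (mod 2340).
Verify against each original: 1390 mod 9 = 4, 1390 mod 5 = 0, 1390 mod 13 = 12, 1390 mod 4 = 2.

x ≡ 1390 (mod 2340).


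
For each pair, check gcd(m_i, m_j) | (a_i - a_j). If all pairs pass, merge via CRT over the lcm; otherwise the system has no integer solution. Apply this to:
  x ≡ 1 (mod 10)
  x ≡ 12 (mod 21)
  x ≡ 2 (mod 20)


Moduli 10, 21, 20 are not pairwise coprime, so CRT works modulo lcm(m_i) when all pairwise compatibility conditions hold.
Pairwise compatibility: gcd(m_i, m_j) must divide a_i - a_j for every pair.
Merge one congruence at a time:
  Start: x ≡ 1 (mod 10).
  Combine with x ≡ 12 (mod 21): gcd(10, 21) = 1; 12 - 1 = 11, which IS divisible by 1, so compatible.
    Write x = 1 + 10·t and substitute into x ≡ 12 (mod 21): 10·t ≡ 12 − 1 = 11 (mod 21).
    The inverse of 10 mod 21 is 19 (since 10·19 = 190 = 9·21 + 1), so t ≡ 19·11 = 209 ≡ 20 (mod 21).
    Then x = 1 + 10·20 = 201, valid modulo lcm(10, 21) = 210: x ≡ 201 (mod 210).
  Combine with x ≡ 2 (mod 20): gcd(210, 20) = 10, and 2 - 201 = -199 is NOT divisible by 10.
    ⇒ system is inconsistent (no integer solution).

No solution (the system is inconsistent).


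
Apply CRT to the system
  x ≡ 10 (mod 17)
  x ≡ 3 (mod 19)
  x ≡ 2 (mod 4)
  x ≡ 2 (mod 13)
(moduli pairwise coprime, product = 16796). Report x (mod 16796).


Product of moduli M = 17 · 19 · 4 · 13 = 16796.
Merge one congruence at a time:
  Start: x ≡ 10 (mod 17).
  Combine with x ≡ 3 (mod 19); new modulus lcm = 323.
    Write x = 10 + 17·t and substitute into x ≡ 3 (mod 19): 17·t ≡ 3 − 10 = -7 (mod 19).
    Reduce coefficients mod 19: 17·t ≡ 12 (mod 19).
    The inverse of 17 mod 19 is 9 (since 17·9 = 153 = 8·19 + 1), so t ≡ 9·12 = 108 ≡ 13 (mod 19).
    Then x = 10 + 17·13 = 231, valid modulo lcm(17, 19) = 323: x ≡ 231 (mod 323).
  Combine with x ≡ 2 (mod 4); new modulus lcm = 1292.
    Write x = 231 + 323·t and substitute into x ≡ 2 (mod 4): 323·t ≡ 2 − 231 = -229 (mod 4).
    Reduce coefficients mod 4: 3·t ≡ 3 (mod 4).
    The inverse of 3 mod 4 is 3 (since 3·3 = 9 = 2·4 + 1), so t ≡ 3·3 = 9 ≡ 1 (mod 4).
    Then x = 231 + 323·1 = 554, valid modulo lcm(323, 4) = 1292: x ≡ 554 (mod 1292).
  Combine with x ≡ 2 (mod 13); new modulus lcm = 16796.
    Write x = 554 + 1292·t and substitute into x ≡ 2 (mod 13): 1292·t ≡ 2 − 554 = -552 (mod 13).
    Reduce coefficients mod 13: 5·t ≡ 7 (mod 13).
    The inverse of 5 mod 13 is 8 (since 5·8 = 40 = 3·13 + 1), so t ≡ 8·7 = 56 ≡ 4 (mod 13).
    Then x = 554 + 1292·4 = 5722, valid modulo lcm(1292, 13) = 16796: x ≡ 5722 (mod 16796).
Verify against each original: 5722 mod 17 = 10, 5722 mod 19 = 3, 5722 mod 4 = 2, 5722 mod 13 = 2.

x ≡ 5722 (mod 16796).


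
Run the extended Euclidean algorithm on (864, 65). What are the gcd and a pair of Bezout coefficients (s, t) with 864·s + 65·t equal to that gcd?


Euclidean algorithm on (864, 65) — divide until remainder is 0:
  864 = 13 · 65 + 19
  65 = 3 · 19 + 8
  19 = 2 · 8 + 3
  8 = 2 · 3 + 2
  3 = 1 · 2 + 1
  2 = 2 · 1 + 0
gcd(864, 65) = 1.
Track Bezout coefficients alongside the remainders: start with r₀ = 864 = a·1 + b·0 (s = 1, t = 0) and r₁ = 65 = a·0 + b·1 (s = 0, t = 1); each new remainder r_{k+1} = r_{k-1} − q_k·r_k inherits s_{k+1} = s_{k-1} − q_k·s_k, t_{k+1} = t_{k-1} − q_k·t_k, so r_k = a·s_k + b·t_k at every step:
  q = 13: r = 19, s = 1 − 13·0 = 1, t = 0 − 13·1 = -13  (check: 864·1 + 65·(-13) = 19)
  q = 3: r = 8, s = 0 − 3·1 = -3, t = 1 − 3·(-13) = 40  (check: 864·(-3) + 65·40 = 8)
  q = 2: r = 3, s = 1 − 2·(-3) = 7, t = -13 − 2·40 = -93  (check: 864·7 + 65·(-93) = 3)
  q = 2: r = 2, s = -3 − 2·7 = -17, t = 40 − 2·(-93) = 226  (check: 864·(-17) + 65·226 = 2)
  q = 1: r = 1, s = 7 − 1·(-17) = 24, t = -93 − 1·226 = -319  (check: 864·24 + 65·(-319) = 1)
The row with r = 1 (the gcd) gives the Bezout coefficients s = 24, t = -319.
Result: 864 · (24) + 65 · (-319) = 1.

gcd(864, 65) = 1; s = 24, t = -319 (check: 864·24 + 65·(-319) = 1).


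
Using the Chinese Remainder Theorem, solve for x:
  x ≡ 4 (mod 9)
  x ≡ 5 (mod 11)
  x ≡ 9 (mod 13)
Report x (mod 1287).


Moduli 9, 11, 13 are pairwise coprime; by CRT there is a unique solution modulo M = 9 · 11 · 13 = 1287.
Solve pairwise, accumulating the modulus:
  Start with x ≡ 4 (mod 9).
  Combine with x ≡ 5 (mod 11): since gcd(9, 11) = 1, we get a unique residue mod 99.
    Write x = 4 + 9·t and substitute into x ≡ 5 (mod 11): 9·t ≡ 5 − 4 = 1 (mod 11).
    The inverse of 9 mod 11 is 5 (since 9·5 = 45 = 4·11 + 1), so t ≡ 5·1 = 5 ≡ 5 (mod 11).
    Then x = 4 + 9·5 = 49, valid modulo lcm(9, 11) = 99: x ≡ 49 (mod 99).
  Combine with x ≡ 9 (mod 13): since gcd(99, 13) = 1, we get a unique residue mod 1287.
    Write x = 49 + 99·t and substitute into x ≡ 9 (mod 13): 99·t ≡ 9 − 49 = -40 (mod 13).
    Reduce coefficients mod 13: 8·t ≡ 12 (mod 13).
    The inverse of 8 mod 13 is 5 (since 8·5 = 40 = 3·13 + 1), so t ≡ 5·12 = 60 ≡ 8 (mod 13).
    Then x = 49 + 99·8 = 841, valid modulo lcm(99, 13) = 1287: x ≡ 841 (mod 1287).
Verify: 841 mod 9 = 4 ✓, 841 mod 11 = 5 ✓, 841 mod 13 = 9 ✓.

x ≡ 841 (mod 1287).


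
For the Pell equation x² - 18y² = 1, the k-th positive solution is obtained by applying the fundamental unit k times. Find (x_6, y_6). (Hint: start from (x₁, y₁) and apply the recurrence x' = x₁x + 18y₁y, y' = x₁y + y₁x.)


Step 1: Find the fundamental solution (x₁, y₁) of x² - 18y² = 1.
  Expand √18 as a continued fraction. a₀ = ⌊√18⌋ = 4; iterate m_{k+1} = d_k·a_k − m_k, d_{k+1} = (18 − m_{k+1}²)/d_k, a_{k+1} = ⌊(a₀ + m_{k+1})/d_{k+1}⌋ (starting m₀ = 0, d₀ = 1), with convergents p_k = a_k·p_{k-1} + p_{k-2}, q_k = a_k·q_{k-1} + q_{k-2} (p₋₁ = 1, q₋₁ = 0):
  k = 0: a₀ = 4; p₀/q₀ = 4/1; p₀² − 18·q₀² = 16 − 18 = -2.
  k = 1: m = 4, d = 2, a = ⌊(4 + 4)/2⌋ = 4; p/q = (4·4 + 1)/(4·1 + 0) = 17/4; p² − 18·q² = 289 − 288 = 1.
  The first convergent with p² − 18·q² = 1 gives the fundamental solution (x₁, y₁) = (17, 4).
Step 2: Apply the recurrence (x_{n+1}, y_{n+1}) = (x₁x_n + 18y₁y_n, x₁y_n + y₁x_n) repeatedly.
  From (x_1, y_1) = (17, 4): x_2 = 17·17 + 18·4·4 = 577; y_2 = 17·4 + 4·17 = 136.
  From (x_2, y_2) = (577, 136): x_3 = 17·577 + 18·4·136 = 19601; y_3 = 17·136 + 4·577 = 4620.
  From (x_3, y_3) = (19601, 4620): x_4 = 17·19601 + 18·4·4620 = 665857; y_4 = 17·4620 + 4·19601 = 156944.
  From (x_4, y_4) = (665857, 156944): x_5 = 17·665857 + 18·4·156944 = 22619537; y_5 = 17·156944 + 4·665857 = 5331476.
  From (x_5, y_5) = (22619537, 5331476): x_6 = 17·22619537 + 18·4·5331476 = 768398401; y_6 = 17·5331476 + 4·22619537 = 181113240.
Step 3: Verify x_6² - 18·y_6² = 590436102659356801 - 590436102659356800 = 1 (should be 1). ✓

(x_1, y_1) = (17, 4); (x_6, y_6) = (768398401, 181113240).


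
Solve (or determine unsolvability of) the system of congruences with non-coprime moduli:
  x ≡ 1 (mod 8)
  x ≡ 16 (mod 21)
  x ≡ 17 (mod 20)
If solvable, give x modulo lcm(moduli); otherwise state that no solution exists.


Moduli 8, 21, 20 are not pairwise coprime, so CRT works modulo lcm(m_i) when all pairwise compatibility conditions hold.
Pairwise compatibility: gcd(m_i, m_j) must divide a_i - a_j for every pair.
Merge one congruence at a time:
  Start: x ≡ 1 (mod 8).
  Combine with x ≡ 16 (mod 21): gcd(8, 21) = 1; 16 - 1 = 15, which IS divisible by 1, so compatible.
    Write x = 1 + 8·t and substitute into x ≡ 16 (mod 21): 8·t ≡ 16 − 1 = 15 (mod 21).
    The inverse of 8 mod 21 is 8 (since 8·8 = 64 = 3·21 + 1), so t ≡ 8·15 = 120 ≡ 15 (mod 21).
    Then x = 1 + 8·15 = 121, valid modulo lcm(8, 21) = 168: x ≡ 121 (mod 168).
  Combine with x ≡ 17 (mod 20): gcd(168, 20) = 4; 17 - 121 = -104, which IS divisible by 4, so compatible.
    Write x = 121 + 168·t and substitute into x ≡ 17 (mod 20): 168·t ≡ 17 − 121 = -104 (mod 20).
    Divide the congruence (and modulus) by g = 4: 42·t ≡ -26 (mod 5).
    Reduce coefficients mod 5: 2·t ≡ 4 (mod 5).
    The inverse of 2 mod 5 is 3 (since 2·3 = 6 = 1·5 + 1), so t ≡ 3·4 = 12 ≡ 2 (mod 5).
    Then x = 121 + 168·2 = 457, valid modulo lcm(168, 20) = 840: x ≡ 457 (mod 840).
Verify: 457 mod 8 = 1, 457 mod 21 = 16, 457 mod 20 = 17.

x ≡ 457 (mod 840).
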